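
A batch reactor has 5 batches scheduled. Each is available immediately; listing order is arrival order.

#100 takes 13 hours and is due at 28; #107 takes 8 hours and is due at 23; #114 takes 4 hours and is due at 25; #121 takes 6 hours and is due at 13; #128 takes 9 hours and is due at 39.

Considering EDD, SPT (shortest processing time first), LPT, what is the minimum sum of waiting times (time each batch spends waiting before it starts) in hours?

EDD (increasing due date): #121 #107 #114 #100 #128.
#121: waits 0, runs 0→6
#107: waits 6, runs 6→14
#114: waits 14, runs 14→18
#100: waits 18, runs 18→31
#128: waits 31, runs 31→40
Sum = 0+6+14+18+31 = 69.
SPT (increasing processing time): #114 #121 #107 #128 #100.
#114: waits 0, runs 0→4
#121: waits 4, runs 4→10
#107: waits 10, runs 10→18
#128: waits 18, runs 18→27
#100: waits 27, runs 27→40
Sum = 0+4+10+18+27 = 59.
LPT (decreasing processing time): #100 #128 #107 #121 #114.
#100: waits 0, runs 0→13
#128: waits 13, runs 13→22
#107: waits 22, runs 22→30
#121: waits 30, runs 30→36
#114: waits 36, runs 36→40
Sum = 0+13+22+30+36 = 101.
EDD 69, SPT 59, LPT 101 → minimum 59.

59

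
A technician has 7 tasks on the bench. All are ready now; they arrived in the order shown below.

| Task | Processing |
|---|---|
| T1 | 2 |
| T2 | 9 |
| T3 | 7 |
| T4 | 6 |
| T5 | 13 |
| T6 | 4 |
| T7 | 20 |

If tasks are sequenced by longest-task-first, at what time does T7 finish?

20

LPT (decreasing processing time): T7 T5 T2 T3 T4 T6 T1.
T7: 0→20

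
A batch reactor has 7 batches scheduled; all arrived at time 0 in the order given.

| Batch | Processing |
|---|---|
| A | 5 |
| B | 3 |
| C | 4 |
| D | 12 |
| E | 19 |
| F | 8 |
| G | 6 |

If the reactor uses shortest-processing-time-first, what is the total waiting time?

SPT (increasing processing time): B C A G F D E.
B: waits 0, runs 0→3
C: waits 3, runs 3→7
A: waits 7, runs 7→12
G: waits 12, runs 12→18
F: waits 18, runs 18→26
D: waits 26, runs 26→38
E: waits 38, runs 38→57
Sum = 0+3+7+12+18+26+38 = 104.

104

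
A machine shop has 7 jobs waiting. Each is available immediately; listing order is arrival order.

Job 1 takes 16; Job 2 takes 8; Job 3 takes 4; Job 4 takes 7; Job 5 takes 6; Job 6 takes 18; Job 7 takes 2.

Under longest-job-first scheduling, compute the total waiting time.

257

LPT (decreasing processing time): Job 6 Job 1 Job 2 Job 4 Job 5 Job 3 Job 7.
Job 6: waits 0, runs 0→18
Job 1: waits 18, runs 18→34
Job 2: waits 34, runs 34→42
Job 4: waits 42, runs 42→49
Job 5: waits 49, runs 49→55
Job 3: waits 55, runs 55→59
Job 7: waits 59, runs 59→61
Sum = 0+18+34+42+49+55+59 = 257.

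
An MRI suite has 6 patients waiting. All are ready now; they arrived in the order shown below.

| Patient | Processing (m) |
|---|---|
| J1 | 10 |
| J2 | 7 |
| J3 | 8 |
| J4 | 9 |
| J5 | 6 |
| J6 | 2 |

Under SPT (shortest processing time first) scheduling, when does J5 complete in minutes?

SPT (increasing processing time): J6 J5 J2 J3 J4 J1.
J6: 0→2
J5: 2→8

8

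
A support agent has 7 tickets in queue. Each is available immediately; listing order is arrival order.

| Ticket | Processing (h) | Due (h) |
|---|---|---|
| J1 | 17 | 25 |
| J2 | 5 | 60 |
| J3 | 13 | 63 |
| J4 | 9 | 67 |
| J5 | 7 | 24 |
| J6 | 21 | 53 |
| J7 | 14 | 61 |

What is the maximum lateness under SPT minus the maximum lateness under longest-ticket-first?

-17

SPT (increasing processing time): J2 J5 J4 J3 J7 J1 J6.
J2: 0→5, due 60, lateness -55
J5: 5→12, due 24, lateness -12
J4: 12→21, due 67, lateness -46
J3: 21→34, due 63, lateness -29
J7: 34→48, due 61, lateness -13
J1: 48→65, due 25, lateness 40
J6: 65→86, due 53, lateness 33
Maximum = 40.
LPT (decreasing processing time): J6 J1 J7 J3 J4 J5 J2.
J6: 0→21, due 53, lateness -32
J1: 21→38, due 25, lateness 13
J7: 38→52, due 61, lateness -9
J3: 52→65, due 63, lateness 2
J4: 65→74, due 67, lateness 7
J5: 74→81, due 24, lateness 57
J2: 81→86, due 60, lateness 26
Maximum = 57.
Difference = 40 − 57 = -17.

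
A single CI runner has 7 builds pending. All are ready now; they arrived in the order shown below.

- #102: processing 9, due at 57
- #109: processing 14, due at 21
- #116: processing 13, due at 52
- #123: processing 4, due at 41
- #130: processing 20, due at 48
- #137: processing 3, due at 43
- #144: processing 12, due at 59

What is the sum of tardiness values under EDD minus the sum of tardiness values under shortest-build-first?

EDD (increasing due date): #109 #123 #137 #130 #116 #102 #144.
#109: 0→14, due 21, tardiness 0
#123: 14→18, due 41, tardiness 0
#137: 18→21, due 43, tardiness 0
#130: 21→41, due 48, tardiness 0
#116: 41→54, due 52, tardiness 2
#102: 54→63, due 57, tardiness 6
#144: 63→75, due 59, tardiness 16
Sum = 0+0+0+0+2+6+16 = 24.
SPT (increasing processing time): #137 #123 #102 #144 #116 #109 #130.
#137: 0→3, due 43, tardiness 0
#123: 3→7, due 41, tardiness 0
#102: 7→16, due 57, tardiness 0
#144: 16→28, due 59, tardiness 0
#116: 28→41, due 52, tardiness 0
#109: 41→55, due 21, tardiness 34
#130: 55→75, due 48, tardiness 27
Sum = 0+0+0+0+0+34+27 = 61.
Difference = 24 − 61 = -37.

-37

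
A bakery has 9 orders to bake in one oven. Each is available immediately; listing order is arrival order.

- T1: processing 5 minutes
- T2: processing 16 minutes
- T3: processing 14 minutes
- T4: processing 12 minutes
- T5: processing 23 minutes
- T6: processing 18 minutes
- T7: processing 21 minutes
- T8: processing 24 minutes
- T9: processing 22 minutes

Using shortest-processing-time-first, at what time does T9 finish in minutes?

SPT (increasing processing time): T1 T4 T3 T2 T6 T7 T9 T5 T8.
T1: 0→5
T4: 5→17
T3: 17→31
T2: 31→47
T6: 47→65
T7: 65→86
T9: 86→108

108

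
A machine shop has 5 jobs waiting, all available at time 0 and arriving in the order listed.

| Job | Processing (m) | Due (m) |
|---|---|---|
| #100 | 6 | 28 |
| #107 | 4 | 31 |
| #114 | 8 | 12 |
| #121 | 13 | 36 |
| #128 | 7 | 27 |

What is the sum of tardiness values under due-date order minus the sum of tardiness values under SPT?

EDD (increasing due date): #114 #128 #100 #107 #121.
#114: 0→8, due 12, tardiness 0
#128: 8→15, due 27, tardiness 0
#100: 15→21, due 28, tardiness 0
#107: 21→25, due 31, tardiness 0
#121: 25→38, due 36, tardiness 2
Sum = 0+0+0+0+2 = 2.
SPT (increasing processing time): #107 #100 #128 #114 #121.
#107: 0→4, due 31, tardiness 0
#100: 4→10, due 28, tardiness 0
#128: 10→17, due 27, tardiness 0
#114: 17→25, due 12, tardiness 13
#121: 25→38, due 36, tardiness 2
Sum = 0+0+0+13+2 = 15.
Difference = 2 − 15 = -13.

-13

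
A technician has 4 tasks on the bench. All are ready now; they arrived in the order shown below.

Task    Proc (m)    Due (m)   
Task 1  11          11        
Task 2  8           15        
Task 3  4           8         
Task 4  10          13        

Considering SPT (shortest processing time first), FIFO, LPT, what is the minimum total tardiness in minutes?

31

SPT (increasing processing time): Task 3 Task 2 Task 4 Task 1.
Task 3: 0→4, due 8, tardiness 0
Task 2: 4→12, due 15, tardiness 0
Task 4: 12→22, due 13, tardiness 9
Task 1: 22→33, due 11, tardiness 22
Sum = 0+0+9+22 = 31.
FIFO (arrival order): Task 1 Task 2 Task 3 Task 4.
Task 1: 0→11, due 11, tardiness 0
Task 2: 11→19, due 15, tardiness 4
Task 3: 19→23, due 8, tardiness 15
Task 4: 23→33, due 13, tardiness 20
Sum = 0+4+15+20 = 39.
LPT (decreasing processing time): Task 1 Task 4 Task 2 Task 3.
Task 1: 0→11, due 11, tardiness 0
Task 4: 11→21, due 13, tardiness 8
Task 2: 21→29, due 15, tardiness 14
Task 3: 29→33, due 8, tardiness 25
Sum = 0+8+14+25 = 47.
SPT 31, FIFO 39, LPT 47 → minimum 31.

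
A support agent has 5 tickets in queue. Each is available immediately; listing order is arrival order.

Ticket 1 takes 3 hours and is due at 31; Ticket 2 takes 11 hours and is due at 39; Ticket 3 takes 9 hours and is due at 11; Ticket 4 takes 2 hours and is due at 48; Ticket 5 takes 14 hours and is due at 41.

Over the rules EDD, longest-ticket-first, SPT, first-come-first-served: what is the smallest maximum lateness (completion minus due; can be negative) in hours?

EDD (increasing due date): Ticket 3 Ticket 1 Ticket 2 Ticket 5 Ticket 4.
Ticket 3: 0→9, due 11, lateness -2
Ticket 1: 9→12, due 31, lateness -19
Ticket 2: 12→23, due 39, lateness -16
Ticket 5: 23→37, due 41, lateness -4
Ticket 4: 37→39, due 48, lateness -9
Maximum = -2.
LPT (decreasing processing time): Ticket 5 Ticket 2 Ticket 3 Ticket 1 Ticket 4.
Ticket 5: 0→14, due 41, lateness -27
Ticket 2: 14→25, due 39, lateness -14
Ticket 3: 25→34, due 11, lateness 23
Ticket 1: 34→37, due 31, lateness 6
Ticket 4: 37→39, due 48, lateness -9
Maximum = 23.
SPT (increasing processing time): Ticket 4 Ticket 1 Ticket 3 Ticket 2 Ticket 5.
Ticket 4: 0→2, due 48, lateness -46
Ticket 1: 2→5, due 31, lateness -26
Ticket 3: 5→14, due 11, lateness 3
Ticket 2: 14→25, due 39, lateness -14
Ticket 5: 25→39, due 41, lateness -2
Maximum = 3.
FIFO (arrival order): Ticket 1 Ticket 2 Ticket 3 Ticket 4 Ticket 5.
Ticket 1: 0→3, due 31, lateness -28
Ticket 2: 3→14, due 39, lateness -25
Ticket 3: 14→23, due 11, lateness 12
Ticket 4: 23→25, due 48, lateness -23
Ticket 5: 25→39, due 41, lateness -2
Maximum = 12.
EDD -2, LPT 23, SPT 3, FIFO 12 → minimum -2.

-2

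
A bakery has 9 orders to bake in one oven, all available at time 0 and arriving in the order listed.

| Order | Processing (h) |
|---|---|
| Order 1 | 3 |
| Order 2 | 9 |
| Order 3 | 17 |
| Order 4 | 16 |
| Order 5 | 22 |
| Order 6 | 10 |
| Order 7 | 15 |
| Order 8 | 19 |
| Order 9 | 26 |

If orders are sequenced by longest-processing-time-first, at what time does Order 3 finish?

84

LPT (decreasing processing time): Order 9 Order 5 Order 8 Order 3 Order 4 Order 7 Order 6 Order 2 Order 1.
Order 9: 0→26
Order 5: 26→48
Order 8: 48→67
Order 3: 67→84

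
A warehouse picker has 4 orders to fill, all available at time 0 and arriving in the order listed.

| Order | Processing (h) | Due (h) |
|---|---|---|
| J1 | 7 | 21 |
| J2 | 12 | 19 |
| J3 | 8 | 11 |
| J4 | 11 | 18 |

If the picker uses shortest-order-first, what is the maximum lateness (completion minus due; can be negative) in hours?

SPT (increasing processing time): J1 J3 J4 J2.
J1: 0→7, due 21, lateness -14
J3: 7→15, due 11, lateness 4
J4: 15→26, due 18, lateness 8
J2: 26→38, due 19, lateness 19
Maximum = 19.

19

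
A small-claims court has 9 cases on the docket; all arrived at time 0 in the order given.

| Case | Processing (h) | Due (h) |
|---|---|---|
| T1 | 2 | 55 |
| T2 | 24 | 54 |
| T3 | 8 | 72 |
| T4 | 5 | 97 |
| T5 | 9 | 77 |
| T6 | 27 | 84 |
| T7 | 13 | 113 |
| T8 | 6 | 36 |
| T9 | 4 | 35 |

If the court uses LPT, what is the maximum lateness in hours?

LPT (decreasing processing time): T6 T2 T7 T5 T3 T8 T4 T9 T1.
T6: 0→27, due 84, lateness -57
T2: 27→51, due 54, lateness -3
T7: 51→64, due 113, lateness -49
T5: 64→73, due 77, lateness -4
T3: 73→81, due 72, lateness 9
T8: 81→87, due 36, lateness 51
T4: 87→92, due 97, lateness -5
T9: 92→96, due 35, lateness 61
T1: 96→98, due 55, lateness 43
Maximum = 61.

61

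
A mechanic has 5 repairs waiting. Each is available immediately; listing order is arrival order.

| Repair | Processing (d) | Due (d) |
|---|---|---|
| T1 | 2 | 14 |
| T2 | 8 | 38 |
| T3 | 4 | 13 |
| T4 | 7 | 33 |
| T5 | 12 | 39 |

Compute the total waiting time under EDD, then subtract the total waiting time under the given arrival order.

-3

EDD (increasing due date): T3 T1 T4 T2 T5.
T3: waits 0, runs 0→4
T1: waits 4, runs 4→6
T4: waits 6, runs 6→13
T2: waits 13, runs 13→21
T5: waits 21, runs 21→33
Sum = 0+4+6+13+21 = 44.
FIFO (arrival order): T1 T2 T3 T4 T5.
T1: waits 0, runs 0→2
T2: waits 2, runs 2→10
T3: waits 10, runs 10→14
T4: waits 14, runs 14→21
T5: waits 21, runs 21→33
Sum = 0+2+10+14+21 = 47.
Difference = 44 − 47 = -3.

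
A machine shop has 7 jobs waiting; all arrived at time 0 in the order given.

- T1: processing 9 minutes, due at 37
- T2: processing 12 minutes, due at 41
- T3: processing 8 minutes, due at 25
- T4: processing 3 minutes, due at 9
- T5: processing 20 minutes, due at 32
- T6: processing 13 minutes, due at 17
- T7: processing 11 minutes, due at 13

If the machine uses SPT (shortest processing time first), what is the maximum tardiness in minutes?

SPT (increasing processing time): T4 T3 T1 T7 T2 T6 T5.
T4: 0→3, due 9, tardiness 0
T3: 3→11, due 25, tardiness 0
T1: 11→20, due 37, tardiness 0
T7: 20→31, due 13, tardiness 18
T2: 31→43, due 41, tardiness 2
T6: 43→56, due 17, tardiness 39
T5: 56→76, due 32, tardiness 44
Maximum = 44.

44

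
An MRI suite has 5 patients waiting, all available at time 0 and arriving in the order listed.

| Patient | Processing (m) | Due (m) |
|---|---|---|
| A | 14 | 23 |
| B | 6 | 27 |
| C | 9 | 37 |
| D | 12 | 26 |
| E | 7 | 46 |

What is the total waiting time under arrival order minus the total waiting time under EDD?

-9

FIFO (arrival order): A B C D E.
A: waits 0, runs 0→14
B: waits 14, runs 14→20
C: waits 20, runs 20→29
D: waits 29, runs 29→41
E: waits 41, runs 41→48
Sum = 0+14+20+29+41 = 104.
EDD (increasing due date): A D B C E.
A: waits 0, runs 0→14
D: waits 14, runs 14→26
B: waits 26, runs 26→32
C: waits 32, runs 32→41
E: waits 41, runs 41→48
Sum = 0+14+26+32+41 = 113.
Difference = 104 − 113 = -9.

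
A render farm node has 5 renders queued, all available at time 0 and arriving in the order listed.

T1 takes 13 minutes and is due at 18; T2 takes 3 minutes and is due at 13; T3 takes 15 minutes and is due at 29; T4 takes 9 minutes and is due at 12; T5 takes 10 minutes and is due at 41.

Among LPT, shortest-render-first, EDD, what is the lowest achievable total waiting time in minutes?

72

LPT (decreasing processing time): T3 T1 T5 T4 T2.
T3: waits 0, runs 0→15
T1: waits 15, runs 15→28
T5: waits 28, runs 28→38
T4: waits 38, runs 38→47
T2: waits 47, runs 47→50
Sum = 0+15+28+38+47 = 128.
SPT (increasing processing time): T2 T4 T5 T1 T3.
T2: waits 0, runs 0→3
T4: waits 3, runs 3→12
T5: waits 12, runs 12→22
T1: waits 22, runs 22→35
T3: waits 35, runs 35→50
Sum = 0+3+12+22+35 = 72.
EDD (increasing due date): T4 T2 T1 T3 T5.
T4: waits 0, runs 0→9
T2: waits 9, runs 9→12
T1: waits 12, runs 12→25
T3: waits 25, runs 25→40
T5: waits 40, runs 40→50
Sum = 0+9+12+25+40 = 86.
LPT 128, SPT 72, EDD 86 → minimum 72.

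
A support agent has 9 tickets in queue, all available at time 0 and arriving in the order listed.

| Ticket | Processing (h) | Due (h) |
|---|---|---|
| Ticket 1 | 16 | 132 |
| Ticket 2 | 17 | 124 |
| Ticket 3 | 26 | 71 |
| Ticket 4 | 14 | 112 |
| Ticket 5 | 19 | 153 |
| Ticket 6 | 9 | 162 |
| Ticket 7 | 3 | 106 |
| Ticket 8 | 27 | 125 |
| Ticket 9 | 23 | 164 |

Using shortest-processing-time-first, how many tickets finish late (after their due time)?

2

SPT (increasing processing time): Ticket 7 Ticket 6 Ticket 4 Ticket 1 Ticket 2 Ticket 5 Ticket 9 Ticket 3 Ticket 8.
Ticket 7: 0→3, due 106, tardiness 0
Ticket 6: 3→12, due 162, tardiness 0
Ticket 4: 12→26, due 112, tardiness 0
Ticket 1: 26→42, due 132, tardiness 0
Ticket 2: 42→59, due 124, tardiness 0
Ticket 5: 59→78, due 153, tardiness 0
Ticket 9: 78→101, due 164, tardiness 0
Ticket 3: 101→127, due 71, tardiness 56
Ticket 8: 127→154, due 125, tardiness 29
Late tickets: 2.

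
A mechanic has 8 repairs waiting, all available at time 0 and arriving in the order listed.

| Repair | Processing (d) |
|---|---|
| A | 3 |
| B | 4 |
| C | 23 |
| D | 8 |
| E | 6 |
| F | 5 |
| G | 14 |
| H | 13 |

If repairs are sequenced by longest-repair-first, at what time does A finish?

76

LPT (decreasing processing time): C G H D E F B A.
C: 0→23
G: 23→37
H: 37→50
D: 50→58
E: 58→64
F: 64→69
B: 69→73
A: 73→76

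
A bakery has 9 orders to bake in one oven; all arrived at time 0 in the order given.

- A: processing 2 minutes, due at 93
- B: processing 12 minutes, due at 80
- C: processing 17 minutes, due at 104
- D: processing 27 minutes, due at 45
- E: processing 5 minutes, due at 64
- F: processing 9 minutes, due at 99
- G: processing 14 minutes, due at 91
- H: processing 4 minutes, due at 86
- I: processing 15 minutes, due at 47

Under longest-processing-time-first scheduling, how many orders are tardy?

LPT (decreasing processing time): D C I G B F E H A.
D: 0→27, due 45, tardiness 0
C: 27→44, due 104, tardiness 0
I: 44→59, due 47, tardiness 12
G: 59→73, due 91, tardiness 0
B: 73→85, due 80, tardiness 5
F: 85→94, due 99, tardiness 0
E: 94→99, due 64, tardiness 35
H: 99→103, due 86, tardiness 17
A: 103→105, due 93, tardiness 12
Late orders: 5.

5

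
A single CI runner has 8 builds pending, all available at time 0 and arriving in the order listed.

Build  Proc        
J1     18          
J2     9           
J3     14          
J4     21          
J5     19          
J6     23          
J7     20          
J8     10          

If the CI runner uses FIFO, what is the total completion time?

FIFO (arrival order): J1 J2 J3 J4 J5 J6 J7 J8.
J1: 0→18
J2: 18→27
J3: 27→41
J4: 41→62
J5: 62→81
J6: 81→104
J7: 104→124
J8: 124→134
Sum = 18+27+41+62+81+104+124+134 = 591.

591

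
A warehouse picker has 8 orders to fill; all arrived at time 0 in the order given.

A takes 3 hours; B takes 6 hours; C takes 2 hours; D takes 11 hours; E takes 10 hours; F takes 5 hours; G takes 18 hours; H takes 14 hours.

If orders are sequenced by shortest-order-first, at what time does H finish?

SPT (increasing processing time): C A F B E D H G.
C: 0→2
A: 2→5
F: 5→10
B: 10→16
E: 16→26
D: 26→37
H: 37→51

51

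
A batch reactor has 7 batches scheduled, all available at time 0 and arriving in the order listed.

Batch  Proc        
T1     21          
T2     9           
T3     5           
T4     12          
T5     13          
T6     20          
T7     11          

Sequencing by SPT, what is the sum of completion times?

SPT (increasing processing time): T3 T2 T7 T4 T5 T6 T1.
T3: 0→5
T2: 5→14
T7: 14→25
T4: 25→37
T5: 37→50
T6: 50→70
T1: 70→91
Sum = 5+14+25+37+50+70+91 = 292.

292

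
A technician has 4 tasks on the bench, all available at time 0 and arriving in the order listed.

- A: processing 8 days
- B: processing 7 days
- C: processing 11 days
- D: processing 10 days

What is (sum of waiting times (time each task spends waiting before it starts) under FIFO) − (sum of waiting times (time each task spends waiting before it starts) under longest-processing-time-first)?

-12

FIFO (arrival order): A B C D.
A: waits 0, runs 0→8
B: waits 8, runs 8→15
C: waits 15, runs 15→26
D: waits 26, runs 26→36
Sum = 0+8+15+26 = 49.
LPT (decreasing processing time): C D A B.
C: waits 0, runs 0→11
D: waits 11, runs 11→21
A: waits 21, runs 21→29
B: waits 29, runs 29→36
Sum = 0+11+21+29 = 61.
Difference = 49 − 61 = -12.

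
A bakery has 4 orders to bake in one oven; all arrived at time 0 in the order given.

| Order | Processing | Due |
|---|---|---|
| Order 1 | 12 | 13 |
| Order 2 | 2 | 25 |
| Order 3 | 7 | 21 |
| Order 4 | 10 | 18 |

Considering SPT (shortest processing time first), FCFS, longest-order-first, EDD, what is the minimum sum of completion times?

SPT (increasing processing time): Order 2 Order 3 Order 4 Order 1.
Order 2: 0→2
Order 3: 2→9
Order 4: 9→19
Order 1: 19→31
Sum = 2+9+19+31 = 61.
FIFO (arrival order): Order 1 Order 2 Order 3 Order 4.
Order 1: 0→12
Order 2: 12→14
Order 3: 14→21
Order 4: 21→31
Sum = 12+14+21+31 = 78.
LPT (decreasing processing time): Order 1 Order 4 Order 3 Order 2.
Order 1: 0→12
Order 4: 12→22
Order 3: 22→29
Order 2: 29→31
Sum = 12+22+29+31 = 94.
EDD (increasing due date): Order 1 Order 4 Order 3 Order 2.
Order 1: 0→12
Order 4: 12→22
Order 3: 22→29
Order 2: 29→31
Sum = 12+22+29+31 = 94.
SPT 61, FIFO 78, LPT 94, EDD 94 → minimum 61.

61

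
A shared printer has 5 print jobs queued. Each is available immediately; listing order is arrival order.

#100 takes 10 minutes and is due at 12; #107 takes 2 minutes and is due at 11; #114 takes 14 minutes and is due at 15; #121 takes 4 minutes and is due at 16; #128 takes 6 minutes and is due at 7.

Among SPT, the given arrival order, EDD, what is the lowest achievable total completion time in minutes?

SPT (increasing processing time): #107 #121 #128 #100 #114.
#107: 0→2
#121: 2→6
#128: 6→12
#100: 12→22
#114: 22→36
Sum = 2+6+12+22+36 = 78.
FIFO (arrival order): #100 #107 #114 #121 #128.
#100: 0→10
#107: 10→12
#114: 12→26
#121: 26→30
#128: 30→36
Sum = 10+12+26+30+36 = 114.
EDD (increasing due date): #128 #107 #100 #114 #121.
#128: 0→6
#107: 6→8
#100: 8→18
#114: 18→32
#121: 32→36
Sum = 6+8+18+32+36 = 100.
SPT 78, FIFO 114, EDD 100 → minimum 78.

78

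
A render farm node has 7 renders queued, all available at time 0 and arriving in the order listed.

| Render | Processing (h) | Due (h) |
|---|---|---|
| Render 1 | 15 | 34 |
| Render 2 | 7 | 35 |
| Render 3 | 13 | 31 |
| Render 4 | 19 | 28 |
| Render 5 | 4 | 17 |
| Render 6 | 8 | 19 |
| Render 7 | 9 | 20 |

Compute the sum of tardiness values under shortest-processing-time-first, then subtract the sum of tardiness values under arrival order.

SPT (increasing processing time): Render 5 Render 2 Render 6 Render 7 Render 3 Render 1 Render 4.
Render 5: 0→4, due 17, tardiness 0
Render 2: 4→11, due 35, tardiness 0
Render 6: 11→19, due 19, tardiness 0
Render 7: 19→28, due 20, tardiness 8
Render 3: 28→41, due 31, tardiness 10
Render 1: 41→56, due 34, tardiness 22
Render 4: 56→75, due 28, tardiness 47
Sum = 0+0+0+8+10+22+47 = 87.
FIFO (arrival order): Render 1 Render 2 Render 3 Render 4 Render 5 Render 6 Render 7.
Render 1: 0→15, due 34, tardiness 0
Render 2: 15→22, due 35, tardiness 0
Render 3: 22→35, due 31, tardiness 4
Render 4: 35→54, due 28, tardiness 26
Render 5: 54→58, due 17, tardiness 41
Render 6: 58→66, due 19, tardiness 47
Render 7: 66→75, due 20, tardiness 55
Sum = 0+0+4+26+41+47+55 = 173.
Difference = 87 − 173 = -86.

-86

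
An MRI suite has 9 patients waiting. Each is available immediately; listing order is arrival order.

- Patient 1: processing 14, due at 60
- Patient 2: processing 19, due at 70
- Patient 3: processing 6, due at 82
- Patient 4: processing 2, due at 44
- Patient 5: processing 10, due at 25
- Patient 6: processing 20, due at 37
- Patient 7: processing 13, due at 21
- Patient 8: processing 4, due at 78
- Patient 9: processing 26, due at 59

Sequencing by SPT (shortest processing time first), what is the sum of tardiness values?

SPT (increasing processing time): Patient 4 Patient 8 Patient 3 Patient 5 Patient 7 Patient 1 Patient 2 Patient 6 Patient 9.
Patient 4: 0→2, due 44, tardiness 0
Patient 8: 2→6, due 78, tardiness 0
Patient 3: 6→12, due 82, tardiness 0
Patient 5: 12→22, due 25, tardiness 0
Patient 7: 22→35, due 21, tardiness 14
Patient 1: 35→49, due 60, tardiness 0
Patient 2: 49→68, due 70, tardiness 0
Patient 6: 68→88, due 37, tardiness 51
Patient 9: 88→114, due 59, tardiness 55
Sum = 0+0+0+0+14+0+0+51+55 = 120.

120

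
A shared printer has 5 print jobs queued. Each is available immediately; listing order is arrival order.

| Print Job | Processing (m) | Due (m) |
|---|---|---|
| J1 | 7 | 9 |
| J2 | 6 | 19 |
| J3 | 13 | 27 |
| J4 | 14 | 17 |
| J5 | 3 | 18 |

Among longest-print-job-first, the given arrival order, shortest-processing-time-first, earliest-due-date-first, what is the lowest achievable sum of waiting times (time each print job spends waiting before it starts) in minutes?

LPT (decreasing processing time): J4 J3 J1 J2 J5.
J4: waits 0, runs 0→14
J3: waits 14, runs 14→27
J1: waits 27, runs 27→34
J2: waits 34, runs 34→40
J5: waits 40, runs 40→43
Sum = 0+14+27+34+40 = 115.
FIFO (arrival order): J1 J2 J3 J4 J5.
J1: waits 0, runs 0→7
J2: waits 7, runs 7→13
J3: waits 13, runs 13→26
J4: waits 26, runs 26→40
J5: waits 40, runs 40→43
Sum = 0+7+13+26+40 = 86.
SPT (increasing processing time): J5 J2 J1 J3 J4.
J5: waits 0, runs 0→3
J2: waits 3, runs 3→9
J1: waits 9, runs 9→16
J3: waits 16, runs 16→29
J4: waits 29, runs 29→43
Sum = 0+3+9+16+29 = 57.
EDD (increasing due date): J1 J4 J5 J2 J3.
J1: waits 0, runs 0→7
J4: waits 7, runs 7→21
J5: waits 21, runs 21→24
J2: waits 24, runs 24→30
J3: waits 30, runs 30→43
Sum = 0+7+21+24+30 = 82.
LPT 115, FIFO 86, SPT 57, EDD 82 → minimum 57.

57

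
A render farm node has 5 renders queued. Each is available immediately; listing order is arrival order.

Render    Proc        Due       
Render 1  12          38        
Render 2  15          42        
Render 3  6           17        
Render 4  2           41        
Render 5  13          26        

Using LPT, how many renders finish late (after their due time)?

LPT (decreasing processing time): Render 2 Render 5 Render 1 Render 3 Render 4.
Render 2: 0→15, due 42, tardiness 0
Render 5: 15→28, due 26, tardiness 2
Render 1: 28→40, due 38, tardiness 2
Render 3: 40→46, due 17, tardiness 29
Render 4: 46→48, due 41, tardiness 7
Late renders: 4.

4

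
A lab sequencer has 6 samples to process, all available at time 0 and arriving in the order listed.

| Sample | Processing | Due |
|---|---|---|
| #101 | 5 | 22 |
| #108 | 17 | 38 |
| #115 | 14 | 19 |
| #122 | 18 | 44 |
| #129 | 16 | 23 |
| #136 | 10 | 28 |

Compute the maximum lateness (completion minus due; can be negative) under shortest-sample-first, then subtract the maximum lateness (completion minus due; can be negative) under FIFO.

SPT (increasing processing time): #101 #136 #115 #129 #108 #122.
#101: 0→5, due 22, lateness -17
#136: 5→15, due 28, lateness -13
#115: 15→29, due 19, lateness 10
#129: 29→45, due 23, lateness 22
#108: 45→62, due 38, lateness 24
#122: 62→80, due 44, lateness 36
Maximum = 36.
FIFO (arrival order): #101 #108 #115 #122 #129 #136.
#101: 0→5, due 22, lateness -17
#108: 5→22, due 38, lateness -16
#115: 22→36, due 19, lateness 17
#122: 36→54, due 44, lateness 10
#129: 54→70, due 23, lateness 47
#136: 70→80, due 28, lateness 52
Maximum = 52.
Difference = 36 − 52 = -16.

-16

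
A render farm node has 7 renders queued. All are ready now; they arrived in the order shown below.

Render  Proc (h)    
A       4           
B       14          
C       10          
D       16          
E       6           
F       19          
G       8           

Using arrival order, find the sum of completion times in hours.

FIFO (arrival order): A B C D E F G.
A: 0→4
B: 4→18
C: 18→28
D: 28→44
E: 44→50
F: 50→69
G: 69→77
Sum = 4+18+28+44+50+69+77 = 290.

290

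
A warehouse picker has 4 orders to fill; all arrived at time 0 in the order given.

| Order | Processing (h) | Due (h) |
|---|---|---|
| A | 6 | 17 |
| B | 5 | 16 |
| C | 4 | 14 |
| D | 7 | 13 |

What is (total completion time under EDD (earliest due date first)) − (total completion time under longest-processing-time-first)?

-4

EDD (increasing due date): D C B A.
D: 0→7
C: 7→11
B: 11→16
A: 16→22
Sum = 7+11+16+22 = 56.
LPT (decreasing processing time): D A B C.
D: 0→7
A: 7→13
B: 13→18
C: 18→22
Sum = 7+13+18+22 = 60.
Difference = 56 − 60 = -4.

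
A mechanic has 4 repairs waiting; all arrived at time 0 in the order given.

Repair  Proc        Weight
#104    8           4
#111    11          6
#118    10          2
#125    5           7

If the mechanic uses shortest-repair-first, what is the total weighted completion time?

337

SPT (increasing processing time): #125 #104 #118 #111.
#125: finishes 5, weight 7, w·C = 35
#104: finishes 13, weight 4, w·C = 52
#118: finishes 23, weight 2, w·C = 46
#111: finishes 34, weight 6, w·C = 204
Sum = 35+52+46+204 = 337.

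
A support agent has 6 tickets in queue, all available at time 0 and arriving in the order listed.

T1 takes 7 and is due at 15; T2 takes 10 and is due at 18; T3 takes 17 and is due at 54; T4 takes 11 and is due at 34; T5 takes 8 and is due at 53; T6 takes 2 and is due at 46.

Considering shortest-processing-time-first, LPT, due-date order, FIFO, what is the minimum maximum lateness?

1

SPT (increasing processing time): T6 T1 T5 T2 T4 T3.
T6: 0→2, due 46, lateness -44
T1: 2→9, due 15, lateness -6
T5: 9→17, due 53, lateness -36
T2: 17→27, due 18, lateness 9
T4: 27→38, due 34, lateness 4
T3: 38→55, due 54, lateness 1
Maximum = 9.
LPT (decreasing processing time): T3 T4 T2 T5 T1 T6.
T3: 0→17, due 54, lateness -37
T4: 17→28, due 34, lateness -6
T2: 28→38, due 18, lateness 20
T5: 38→46, due 53, lateness -7
T1: 46→53, due 15, lateness 38
T6: 53→55, due 46, lateness 9
Maximum = 38.
EDD (increasing due date): T1 T2 T4 T6 T5 T3.
T1: 0→7, due 15, lateness -8
T2: 7→17, due 18, lateness -1
T4: 17→28, due 34, lateness -6
T6: 28→30, due 46, lateness -16
T5: 30→38, due 53, lateness -15
T3: 38→55, due 54, lateness 1
Maximum = 1.
FIFO (arrival order): T1 T2 T3 T4 T5 T6.
T1: 0→7, due 15, lateness -8
T2: 7→17, due 18, lateness -1
T3: 17→34, due 54, lateness -20
T4: 34→45, due 34, lateness 11
T5: 45→53, due 53, lateness 0
T6: 53→55, due 46, lateness 9
Maximum = 11.
SPT 9, LPT 38, EDD 1, FIFO 11 → minimum 1.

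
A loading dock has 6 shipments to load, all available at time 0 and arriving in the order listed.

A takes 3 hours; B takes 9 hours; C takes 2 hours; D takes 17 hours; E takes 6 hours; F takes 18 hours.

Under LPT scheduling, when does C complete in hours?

LPT (decreasing processing time): F D B E A C.
F: 0→18
D: 18→35
B: 35→44
E: 44→50
A: 50→53
C: 53→55

55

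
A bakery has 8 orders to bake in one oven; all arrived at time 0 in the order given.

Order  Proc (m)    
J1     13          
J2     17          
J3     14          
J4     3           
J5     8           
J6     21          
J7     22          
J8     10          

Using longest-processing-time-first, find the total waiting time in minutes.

LPT (decreasing processing time): J7 J6 J2 J3 J1 J8 J5 J4.
J7: waits 0, runs 0→22
J6: waits 22, runs 22→43
J2: waits 43, runs 43→60
J3: waits 60, runs 60→74
J1: waits 74, runs 74→87
J8: waits 87, runs 87→97
J5: waits 97, runs 97→105
J4: waits 105, runs 105→108
Sum = 0+22+43+60+74+87+97+105 = 488.

488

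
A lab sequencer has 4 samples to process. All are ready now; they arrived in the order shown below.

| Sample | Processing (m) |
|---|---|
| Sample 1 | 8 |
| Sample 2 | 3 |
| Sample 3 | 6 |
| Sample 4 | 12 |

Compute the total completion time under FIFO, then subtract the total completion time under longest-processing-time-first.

-22

FIFO (arrival order): Sample 1 Sample 2 Sample 3 Sample 4.
Sample 1: 0→8
Sample 2: 8→11
Sample 3: 11→17
Sample 4: 17→29
Sum = 8+11+17+29 = 65.
LPT (decreasing processing time): Sample 4 Sample 1 Sample 3 Sample 2.
Sample 4: 0→12
Sample 1: 12→20
Sample 3: 20→26
Sample 2: 26→29
Sum = 12+20+26+29 = 87.
Difference = 65 − 87 = -22.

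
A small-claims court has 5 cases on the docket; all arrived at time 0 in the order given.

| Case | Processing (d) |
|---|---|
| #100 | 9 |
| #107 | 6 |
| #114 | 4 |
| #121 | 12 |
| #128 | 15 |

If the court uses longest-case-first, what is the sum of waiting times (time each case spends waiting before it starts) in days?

120

LPT (decreasing processing time): #128 #121 #100 #107 #114.
#128: waits 0, runs 0→15
#121: waits 15, runs 15→27
#100: waits 27, runs 27→36
#107: waits 36, runs 36→42
#114: waits 42, runs 42→46
Sum = 0+15+27+36+42 = 120.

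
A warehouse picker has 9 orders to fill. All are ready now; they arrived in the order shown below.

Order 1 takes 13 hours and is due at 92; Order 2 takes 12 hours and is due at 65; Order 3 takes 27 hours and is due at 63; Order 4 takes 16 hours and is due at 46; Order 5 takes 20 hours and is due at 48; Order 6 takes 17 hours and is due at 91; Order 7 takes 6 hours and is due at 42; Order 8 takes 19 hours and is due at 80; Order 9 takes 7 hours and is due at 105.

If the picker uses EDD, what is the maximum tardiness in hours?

EDD (increasing due date): Order 7 Order 4 Order 5 Order 3 Order 2 Order 8 Order 6 Order 1 Order 9.
Order 7: 0→6, due 42, tardiness 0
Order 4: 6→22, due 46, tardiness 0
Order 5: 22→42, due 48, tardiness 0
Order 3: 42→69, due 63, tardiness 6
Order 2: 69→81, due 65, tardiness 16
Order 8: 81→100, due 80, tardiness 20
Order 6: 100→117, due 91, tardiness 26
Order 1: 117→130, due 92, tardiness 38
Order 9: 130→137, due 105, tardiness 32
Maximum = 38.

38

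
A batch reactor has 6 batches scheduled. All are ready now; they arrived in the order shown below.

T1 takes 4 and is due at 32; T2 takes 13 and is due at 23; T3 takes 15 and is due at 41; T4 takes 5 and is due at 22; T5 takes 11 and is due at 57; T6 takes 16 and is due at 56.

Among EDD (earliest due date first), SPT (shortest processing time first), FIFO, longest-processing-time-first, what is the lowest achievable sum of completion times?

EDD (increasing due date): T4 T2 T1 T3 T6 T5.
T4: 0→5
T2: 5→18
T1: 18→22
T3: 22→37
T6: 37→53
T5: 53→64
Sum = 5+18+22+37+53+64 = 199.
SPT (increasing processing time): T1 T4 T5 T2 T3 T6.
T1: 0→4
T4: 4→9
T5: 9→20
T2: 20→33
T3: 33→48
T6: 48→64
Sum = 4+9+20+33+48+64 = 178.
FIFO (arrival order): T1 T2 T3 T4 T5 T6.
T1: 0→4
T2: 4→17
T3: 17→32
T4: 32→37
T5: 37→48
T6: 48→64
Sum = 4+17+32+37+48+64 = 202.
LPT (decreasing processing time): T6 T3 T2 T5 T4 T1.
T6: 0→16
T3: 16→31
T2: 31→44
T5: 44→55
T4: 55→60
T1: 60→64
Sum = 16+31+44+55+60+64 = 270.
EDD 199, SPT 178, FIFO 202, LPT 270 → minimum 178.

178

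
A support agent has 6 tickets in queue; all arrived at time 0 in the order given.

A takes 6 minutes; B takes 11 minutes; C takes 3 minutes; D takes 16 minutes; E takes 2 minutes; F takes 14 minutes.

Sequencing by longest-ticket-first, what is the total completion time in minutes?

236

LPT (decreasing processing time): D F B A C E.
D: 0→16
F: 16→30
B: 30→41
A: 41→47
C: 47→50
E: 50→52
Sum = 16+30+41+47+50+52 = 236.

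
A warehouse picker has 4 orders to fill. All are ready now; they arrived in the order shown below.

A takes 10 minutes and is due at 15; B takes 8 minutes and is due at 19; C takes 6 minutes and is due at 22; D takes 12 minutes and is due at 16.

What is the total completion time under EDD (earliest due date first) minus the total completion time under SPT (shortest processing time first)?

EDD (increasing due date): A D B C.
A: 0→10
D: 10→22
B: 22→30
C: 30→36
Sum = 10+22+30+36 = 98.
SPT (increasing processing time): C B A D.
C: 0→6
B: 6→14
A: 14→24
D: 24→36
Sum = 6+14+24+36 = 80.
Difference = 98 − 80 = 18.

18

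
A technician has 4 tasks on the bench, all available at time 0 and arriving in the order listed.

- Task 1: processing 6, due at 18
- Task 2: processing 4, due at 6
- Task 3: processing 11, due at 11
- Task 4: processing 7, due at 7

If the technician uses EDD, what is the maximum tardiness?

EDD (increasing due date): Task 2 Task 4 Task 3 Task 1.
Task 2: 0→4, due 6, tardiness 0
Task 4: 4→11, due 7, tardiness 4
Task 3: 11→22, due 11, tardiness 11
Task 1: 22→28, due 18, tardiness 10
Maximum = 11.

11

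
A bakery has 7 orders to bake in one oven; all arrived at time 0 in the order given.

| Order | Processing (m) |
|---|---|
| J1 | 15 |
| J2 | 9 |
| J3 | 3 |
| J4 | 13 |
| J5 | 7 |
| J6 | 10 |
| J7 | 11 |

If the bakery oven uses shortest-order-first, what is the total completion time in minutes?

SPT (increasing processing time): J3 J5 J2 J6 J7 J4 J1.
J3: 0→3
J5: 3→10
J2: 10→19
J6: 19→29
J7: 29→40
J4: 40→53
J1: 53→68
Sum = 3+10+19+29+40+53+68 = 222.

222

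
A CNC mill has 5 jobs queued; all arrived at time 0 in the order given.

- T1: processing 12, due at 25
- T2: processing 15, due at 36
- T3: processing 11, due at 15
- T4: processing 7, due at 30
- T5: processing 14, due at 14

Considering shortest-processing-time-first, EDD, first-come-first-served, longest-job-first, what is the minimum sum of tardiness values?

SPT (increasing processing time): T4 T3 T1 T5 T2.
T4: 0→7, due 30, tardiness 0
T3: 7→18, due 15, tardiness 3
T1: 18→30, due 25, tardiness 5
T5: 30→44, due 14, tardiness 30
T2: 44→59, due 36, tardiness 23
Sum = 0+3+5+30+23 = 61.
EDD (increasing due date): T5 T3 T1 T4 T2.
T5: 0→14, due 14, tardiness 0
T3: 14→25, due 15, tardiness 10
T1: 25→37, due 25, tardiness 12
T4: 37→44, due 30, tardiness 14
T2: 44→59, due 36, tardiness 23
Sum = 0+10+12+14+23 = 59.
FIFO (arrival order): T1 T2 T3 T4 T5.
T1: 0→12, due 25, tardiness 0
T2: 12→27, due 36, tardiness 0
T3: 27→38, due 15, tardiness 23
T4: 38→45, due 30, tardiness 15
T5: 45→59, due 14, tardiness 45
Sum = 0+0+23+15+45 = 83.
LPT (decreasing processing time): T2 T5 T1 T3 T4.
T2: 0→15, due 36, tardiness 0
T5: 15→29, due 14, tardiness 15
T1: 29→41, due 25, tardiness 16
T3: 41→52, due 15, tardiness 37
T4: 52→59, due 30, tardiness 29
Sum = 0+15+16+37+29 = 97.
SPT 61, EDD 59, FIFO 83, LPT 97 → minimum 59.

59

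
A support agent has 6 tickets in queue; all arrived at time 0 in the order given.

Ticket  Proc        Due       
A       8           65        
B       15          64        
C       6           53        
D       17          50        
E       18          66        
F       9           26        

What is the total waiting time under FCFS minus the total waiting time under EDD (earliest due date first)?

FIFO (arrival order): A B C D E F.
A: waits 0, runs 0→8
B: waits 8, runs 8→23
C: waits 23, runs 23→29
D: waits 29, runs 29→46
E: waits 46, runs 46→64
F: waits 64, runs 64→73
Sum = 0+8+23+29+46+64 = 170.
EDD (increasing due date): F D C B A E.
F: waits 0, runs 0→9
D: waits 9, runs 9→26
C: waits 26, runs 26→32
B: waits 32, runs 32→47
A: waits 47, runs 47→55
E: waits 55, runs 55→73
Sum = 0+9+26+32+47+55 = 169.
Difference = 170 − 169 = 1.

1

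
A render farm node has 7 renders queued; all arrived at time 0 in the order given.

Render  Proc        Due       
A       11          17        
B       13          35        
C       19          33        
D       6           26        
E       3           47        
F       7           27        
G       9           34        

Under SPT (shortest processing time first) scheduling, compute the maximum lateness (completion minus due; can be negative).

SPT (increasing processing time): E D F G A B C.
E: 0→3, due 47, lateness -44
D: 3→9, due 26, lateness -17
F: 9→16, due 27, lateness -11
G: 16→25, due 34, lateness -9
A: 25→36, due 17, lateness 19
B: 36→49, due 35, lateness 14
C: 49→68, due 33, lateness 35
Maximum = 35.

35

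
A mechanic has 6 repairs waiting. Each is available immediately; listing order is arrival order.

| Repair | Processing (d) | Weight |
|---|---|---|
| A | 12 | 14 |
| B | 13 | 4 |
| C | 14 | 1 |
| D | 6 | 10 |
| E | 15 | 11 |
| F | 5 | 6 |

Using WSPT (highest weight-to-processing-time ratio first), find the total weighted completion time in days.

1135

WSPT (decreasing weight/processing-time ratio): D F A E B C.
D: finishes 6, weight 10, w·C = 60
F: finishes 11, weight 6, w·C = 66
A: finishes 23, weight 14, w·C = 322
E: finishes 38, weight 11, w·C = 418
B: finishes 51, weight 4, w·C = 204
C: finishes 65, weight 1, w·C = 65
Sum = 60+66+322+418+204+65 = 1135.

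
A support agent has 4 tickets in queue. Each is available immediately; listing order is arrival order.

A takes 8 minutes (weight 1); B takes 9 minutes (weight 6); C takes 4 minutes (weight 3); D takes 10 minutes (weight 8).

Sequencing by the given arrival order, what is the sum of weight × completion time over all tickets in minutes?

FIFO (arrival order): A B C D.
A: finishes 8, weight 1, w·C = 8
B: finishes 17, weight 6, w·C = 102
C: finishes 21, weight 3, w·C = 63
D: finishes 31, weight 8, w·C = 248
Sum = 8+102+63+248 = 421.

421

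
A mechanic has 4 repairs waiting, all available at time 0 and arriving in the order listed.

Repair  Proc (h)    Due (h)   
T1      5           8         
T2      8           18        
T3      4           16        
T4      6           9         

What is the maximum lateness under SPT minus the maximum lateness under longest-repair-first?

SPT (increasing processing time): T3 T1 T4 T2.
T3: 0→4, due 16, lateness -12
T1: 4→9, due 8, lateness 1
T4: 9→15, due 9, lateness 6
T2: 15→23, due 18, lateness 5
Maximum = 6.
LPT (decreasing processing time): T2 T4 T1 T3.
T2: 0→8, due 18, lateness -10
T4: 8→14, due 9, lateness 5
T1: 14→19, due 8, lateness 11
T3: 19→23, due 16, lateness 7
Maximum = 11.
Difference = 6 − 11 = -5.

-5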